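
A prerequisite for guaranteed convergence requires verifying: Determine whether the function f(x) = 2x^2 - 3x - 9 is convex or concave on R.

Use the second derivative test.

f(x) = 2x^2 - 3x - 9
f'(x) = 4x - 3
f''(x) = 4
Since f''(x) = 4 > 0 for all x, f is convex on R.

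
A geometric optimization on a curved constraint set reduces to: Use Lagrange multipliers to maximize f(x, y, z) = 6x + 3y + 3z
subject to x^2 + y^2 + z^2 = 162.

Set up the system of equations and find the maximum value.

Lagrange conditions: 6 = 2*lambda*x, 3 = 2*lambda*y, 3 = 2*lambda*z
So x:6 = y:3 = z:3, i.e. x = 6t, y = 3t, z = 3t
Constraint: t^2*(6^2 + 3^2 + 3^2) = 162
  t^2 * 54 = 162  =>  t = sqrt(3)
Maximum = 6*6t + 3*3t + 3*3t = 54*sqrt(3) = sqrt(8748)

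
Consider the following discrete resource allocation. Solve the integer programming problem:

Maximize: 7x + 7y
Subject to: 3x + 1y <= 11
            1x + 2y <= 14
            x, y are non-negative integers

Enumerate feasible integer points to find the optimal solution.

Constraint 1: 3x + 1y <= 11
Constraint 2: 1x + 2y <= 14
Feasible x range (need y >= 0): 0 <= x <= min(11/3, 14/1) => x in {0, ..., 3}.
Enumerate feasible integer points row by row (the coefficient of y is 7 > 0, so for each x the largest feasible y gives the best value):
  x = 0: y <= min((11 - 3*0)/1, (14 - 1*0)/2) => y in {0, ..., 7}; best 7*0 + 7*7 = 49
  x = 1: y <= min((11 - 3*1)/1, (14 - 1*1)/2) => y in {0, ..., 6}; best 7*1 + 7*6 = 49
  x = 2: y <= min((11 - 3*2)/1, (14 - 1*2)/2) => y in {0, ..., 5}; best 7*2 + 7*5 = 49
  x = 3: y <= min((11 - 3*3)/1, (14 - 1*3)/2) => y in {0, ..., 2}; best 7*3 + 7*2 = 35
The maximum 7x + 7y = 49 is achieved at x = 0, y = 7.
(The same value 49 is also attained at (1, 6), (2, 5).)
Check: 3*0 + 1*7 = 7 <= 11 and 1*0 + 2*7 = 14 <= 14.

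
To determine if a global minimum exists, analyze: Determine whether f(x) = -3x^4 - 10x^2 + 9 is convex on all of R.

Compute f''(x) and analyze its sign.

f(x) = -3x^4 - 10x^2 + 9
f'(x) = -12x^3 + -20x
f''(x) = -36x^2 + -20
f''(x) = -36x^2 + -20 <= -20 < 0 for all x
Therefore, f is concave on R.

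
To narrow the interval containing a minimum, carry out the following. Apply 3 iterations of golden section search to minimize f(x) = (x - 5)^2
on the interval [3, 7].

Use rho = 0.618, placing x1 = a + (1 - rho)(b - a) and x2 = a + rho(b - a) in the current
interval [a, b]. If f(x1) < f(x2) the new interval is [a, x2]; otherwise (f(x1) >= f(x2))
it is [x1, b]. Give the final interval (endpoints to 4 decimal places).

Golden section search for min of f(x) = (x - 5)^2 on [3, 7].
Each step: x1 = a + (1 - rho)(b - a), x2 = a + rho(b - a); if f(x1) < f(x2) keep [a, x2], otherwise keep [x1, b].
Step 1: [3.0000, 7.0000], x1=4.5280 (f=0.2228), x2=5.4720 (f=0.2228); f(x1) = f(x2) (tie, not '<') => keep [4.5280, 7.0000]
Step 2: [4.5280, 7.0000], x1=5.4723 (f=0.2231), x2=6.0557 (f=1.1145); f(x1) < f(x2) => keep [4.5280, 6.0557]
Step 3: [4.5280, 6.0557], x1=5.1116 (f=0.0125), x2=5.4721 (f=0.2229); f(x1) < f(x2) => keep [4.5280, 5.4721]
Final interval: [4.5280, 5.4721]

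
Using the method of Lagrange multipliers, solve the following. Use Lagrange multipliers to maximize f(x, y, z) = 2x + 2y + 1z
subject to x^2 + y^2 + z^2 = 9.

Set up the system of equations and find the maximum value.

Lagrange conditions: 2 = 2*lambda*x, 2 = 2*lambda*y, 1 = 2*lambda*z
So x:2 = y:2 = z:1, i.e. x = 2t, y = 2t, z = 1t
Constraint: t^2*(2^2 + 2^2 + 1^2) = 9
  t^2 * 9 = 9  =>  t = sqrt(1)
Maximum = 2*2t + 2*2t + 1*1t = 9*sqrt(1) = 9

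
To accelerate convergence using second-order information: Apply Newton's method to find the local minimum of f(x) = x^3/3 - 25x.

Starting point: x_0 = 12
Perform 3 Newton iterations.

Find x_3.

f(x) = x^3/3 - 25x
f'(x) = x^2 - 25, f''(x) = 2x
Newton update: x_{n+1} = x_n - (x_n^2 - 25)/(2*x_n)
Step 1: x_0 = 12, f'=119, f''=24, x_1 = 169/24
Step 2: x_1 = 169/24, f'=14161/576, f''=169/12, x_2 = 42961/8112
Step 3: x_2 = 42961/8112, f'=200533921/65804544, f''=42961/4056, x_3 = 3490761121/696999264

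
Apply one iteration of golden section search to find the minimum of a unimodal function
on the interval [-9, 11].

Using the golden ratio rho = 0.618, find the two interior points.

Golden section search on [-9, 11].
Golden ratio rho = 0.618 (approx).
Interior points:
  x_1 = -9 + (1-0.618)*20 = -1.3600
  x_2 = -9 + 0.618*20 = 3.3600
Compare f(x_1) and f(x_2) to determine which subinterval to keep.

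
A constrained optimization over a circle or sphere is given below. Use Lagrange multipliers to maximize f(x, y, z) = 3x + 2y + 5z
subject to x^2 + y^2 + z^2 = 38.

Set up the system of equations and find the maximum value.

Lagrange conditions: 3 = 2*lambda*x, 2 = 2*lambda*y, 5 = 2*lambda*z
So x:3 = y:2 = z:5, i.e. x = 3t, y = 2t, z = 5t
Constraint: t^2*(3^2 + 2^2 + 5^2) = 38
  t^2 * 38 = 38  =>  t = sqrt(1)
Maximum = 3*3t + 2*2t + 5*5t = 38*sqrt(1) = 38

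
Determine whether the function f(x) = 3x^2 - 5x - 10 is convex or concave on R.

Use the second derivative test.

f(x) = 3x^2 - 5x - 10
f'(x) = 6x - 5
f''(x) = 6
Since f''(x) = 6 > 0 for all x, f is convex on R.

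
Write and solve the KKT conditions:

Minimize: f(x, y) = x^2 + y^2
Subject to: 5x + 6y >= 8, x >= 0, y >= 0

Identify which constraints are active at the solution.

KKT conditions for min x^2 + y^2 s.t. 5x + 6y >= 8, x >= 0, y >= 0:
Stationarity: 2x = mu*5 + mu_x, 2y = mu*6 + mu_y, with mu, mu_x, mu_y >= 0
Complementary slackness: mu*(5x + 6y - 8) = 0, mu_x*x = 0, mu_y*y = 0
(0, 0) is infeasible (5*0 + 6*0 < 8), so if mu = 0 stationarity would force x = mu_x/2 >= 0, y = mu_y/2 >= 0 with mu_x*x = mu_y*y = 0, i.e. x = y = 0: contradiction. Hence mu > 0 and 5x + 6y = 8 is active.
Try x > 0, y > 0 (so mu_x = mu_y = 0): x = 5*mu/2, y = 6*mu/2
Substitute: 5*(5*mu/2) + 6*(6*mu/2) = 8
  mu*61/2 = 8 => mu = 16/61
x* = 40/61 > 0, y* = 48/61 > 0, consistent with mu_x = mu_y = 0.
f is convex and the constraints are linear, so this KKT point is the global minimum.
f* = 64/61
Active constraints: 5x + 6y >= 8 (holds with equality, mu = 16/61 > 0); x >= 0 and y >= 0 are inactive (mu_x = mu_y = 0).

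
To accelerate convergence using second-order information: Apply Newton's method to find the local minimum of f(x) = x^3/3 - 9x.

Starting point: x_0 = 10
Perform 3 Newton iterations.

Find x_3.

f(x) = x^3/3 - 9x
f'(x) = x^2 - 9, f''(x) = 2x
Newton update: x_{n+1} = x_n - (x_n^2 - 9)/(2*x_n)
Step 1: x_0 = 10, f'=91, f''=20, x_1 = 109/20
Step 2: x_1 = 109/20, f'=8281/400, f''=109/10, x_2 = 15481/4360
Step 3: x_2 = 15481/4360, f'=68574961/19009600, f''=15481/2180, x_3 = 410747761/134994320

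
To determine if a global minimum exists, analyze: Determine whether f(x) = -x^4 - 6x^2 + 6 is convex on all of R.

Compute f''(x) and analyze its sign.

f(x) = -x^4 - 6x^2 + 6
f'(x) = -4x^3 + -12x
f''(x) = -12x^2 + -12
f''(x) = -12x^2 + -12 <= -12 < 0 for all x
Therefore, f is concave on R.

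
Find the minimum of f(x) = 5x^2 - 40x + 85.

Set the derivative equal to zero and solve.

f(x) = 5x^2 - 40x + 85
f'(x) = 10x + (-40) = 0
x = 40/10 = 4
f(4) = 5
Since f''(x) = 10 > 0, this is a minimum.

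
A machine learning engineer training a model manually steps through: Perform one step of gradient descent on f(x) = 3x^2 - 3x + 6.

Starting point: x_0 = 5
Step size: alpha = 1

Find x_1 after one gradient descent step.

f(x) = 3x^2 - 3x + 6
f'(x) = 6x - 3
f'(5) = 6*5 + (-3) = 27
x_1 = x_0 - alpha * f'(x_0) = 5 - 1 * 27 = -22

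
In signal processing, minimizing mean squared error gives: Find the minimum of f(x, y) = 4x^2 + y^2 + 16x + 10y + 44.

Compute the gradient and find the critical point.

f(x,y) = 4x^2 + y^2 + 16x + 10y + 44
df/dx = 8x + (16) = 0  =>  x = -2
df/dy = 2y + (10) = 0  =>  y = -5
f(-2, -5) = 4*(-2)^2 + 1*(-5)^2 + 16*(-2) + 10*(-5) + 44 = 3
Hessian is diagonal with entries 8, 2 > 0, so this is a minimum.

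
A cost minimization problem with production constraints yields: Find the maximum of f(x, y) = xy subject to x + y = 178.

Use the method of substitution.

Substitute y = 178 - x into f(x,y) = xy:
g(x) = x(178 - x) = 178x - x^2
g'(x) = 178 - 2x = 0  =>  x = 89
y = 178 - 89 = 89
Maximum value = 89 * 89 = 7921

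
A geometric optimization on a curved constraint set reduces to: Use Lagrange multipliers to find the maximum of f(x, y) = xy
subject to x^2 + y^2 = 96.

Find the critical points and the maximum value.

Lagrange conditions: y = 2*lambda*x and x = 2*lambda*y
If x = 0 then y = 0, violating the constraint, so x, y != 0.
Dividing: y/x = x/y => x^2 = y^2 => y = x or y = -x
Constraint: 2x^2 = 96 => x^2 = 48 => x = +/-sqrt(48)
Critical points: (sqrt(48), sqrt(48)), (-sqrt(48), -sqrt(48)), (sqrt(48), -sqrt(48)), (-sqrt(48), sqrt(48))
  y = x:  xy = x^2 = 48  at (sqrt(48), sqrt(48)) and (-sqrt(48), -sqrt(48))
  y = -x: xy = -x^2 = -48 at (sqrt(48), -sqrt(48)) and (-sqrt(48), sqrt(48))
Maximum xy = 48 at (sqrt(48), sqrt(48)) and (-sqrt(48), -sqrt(48))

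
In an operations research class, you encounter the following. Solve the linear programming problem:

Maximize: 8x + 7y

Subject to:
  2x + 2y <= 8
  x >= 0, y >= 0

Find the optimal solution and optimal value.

The feasible region has vertices at [(0, 0), (4, 0), (0, 4)].
Checking objective 8x + 7y at each vertex:
  (0, 0): 8*0 + 7*0 = 0
  (4, 0): 8*4 + 7*0 = 32
  (0, 4): 8*0 + 7*4 = 28
Maximum is 32 at (4, 0).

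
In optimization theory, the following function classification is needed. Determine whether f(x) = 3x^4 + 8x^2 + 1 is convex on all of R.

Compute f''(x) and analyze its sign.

f(x) = 3x^4 + 8x^2 + 1
f'(x) = 12x^3 + 16x
f''(x) = 36x^2 + 16
f''(x) = 36x^2 + 16 >= 16 > 0 for all x
Therefore, f is convex on R.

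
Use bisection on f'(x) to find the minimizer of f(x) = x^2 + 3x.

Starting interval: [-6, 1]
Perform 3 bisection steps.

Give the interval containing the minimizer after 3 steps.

Finding critical point of f(x) = x^2 + 3x using bisection on f'(x) = 2x + 3.
f'(x) = 0 when x = -3/2.
Starting interval: [-6, 1]
Step 1: mid = -5/2, f'(mid) = -2, new interval = [-5/2, 1]
Step 2: mid = -3/4, f'(mid) = 3/2, new interval = [-5/2, -3/4]
Step 3: mid = -13/8, f'(mid) = -1/4, new interval = [-13/8, -3/4]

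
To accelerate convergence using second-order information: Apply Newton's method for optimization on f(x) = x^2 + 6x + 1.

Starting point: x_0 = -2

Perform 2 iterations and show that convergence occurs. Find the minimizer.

f(x) = x^2 + 6x + 1, f'(x) = 2x + (6), f''(x) = 2
Step 1: f'(-2) = 2, x_1 = -2 - 2/2 = -3
Step 2: f'(-3) = 0, x_2 = -3 (converged)
Newton's method converges in 1 step for quadratics.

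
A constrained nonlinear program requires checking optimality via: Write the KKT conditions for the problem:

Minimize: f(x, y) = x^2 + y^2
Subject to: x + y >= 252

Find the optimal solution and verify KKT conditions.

KKT conditions for min x^2 + y^2 s.t. x + y >= 252:
Stationarity: 2x = mu, 2y = mu
So x = y = mu/2.
Complementary slackness: mu*(x + y - 252) = 0
Primal feasibility: x + y >= 252; dual feasibility: mu >= 0
If mu = 0 then x = y = 0, but 0 + 0 < 252 is infeasible, so the constraint is active.
Constraint active: x + y = 2*(mu/2) = 252 => mu = 252
x = y = 126, f = 31752
Verify: stationarity 2*126 = 252 = mu; primal 126 + 126 = 252 >= 252; dual mu = 252 >= 0; complementary slackness 252*(252 - 252) = 0. All KKT conditions hold.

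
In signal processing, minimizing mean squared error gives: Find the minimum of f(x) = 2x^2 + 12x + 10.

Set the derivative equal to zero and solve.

f(x) = 2x^2 + 12x + 10
f'(x) = 4x + (12) = 0
x = -12/4 = -3
f(-3) = -8
Since f''(x) = 4 > 0, this is a minimum.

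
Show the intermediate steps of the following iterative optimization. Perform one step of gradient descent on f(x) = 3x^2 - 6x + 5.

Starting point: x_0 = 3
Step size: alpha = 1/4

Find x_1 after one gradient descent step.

f(x) = 3x^2 - 6x + 5
f'(x) = 6x - 6
f'(3) = 6*3 + (-6) = 12
x_1 = x_0 - alpha * f'(x_0) = 3 - 1/4 * 12 = 0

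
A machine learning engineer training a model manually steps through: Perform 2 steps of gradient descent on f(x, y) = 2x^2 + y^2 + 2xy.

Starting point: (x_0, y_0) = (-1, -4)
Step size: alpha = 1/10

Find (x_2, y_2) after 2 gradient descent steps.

f(x,y) = 2x^2 + y^2 + 2xy
grad_x = 4x + 2y, grad_y = 2y + 2x
Step 1: grad = (-12, -10), (1/5, -3)
Step 2: grad = (-26/5, -28/5), (18/25, -61/25)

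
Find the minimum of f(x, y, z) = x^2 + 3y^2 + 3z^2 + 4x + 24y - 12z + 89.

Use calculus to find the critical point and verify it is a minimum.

f(x,y,z) = x^2 + 3y^2 + 3z^2 + 4x + 24y - 12z + 89
df/dx = 2x + (4) = 0 => x = -2
df/dy = 6y + (24) = 0 => y = -4
df/dz = 6z + (-12) = 0 => z = 2
f(-2,-4,2) = 1*(-2)^2 + 3*(-4)^2 + 3*(2)^2 + 4*(-2) + 24*(-4) + -12*(2) + 89 = 25
Hessian is diagonal with entries 2, 6, 6 > 0, confirmed minimum.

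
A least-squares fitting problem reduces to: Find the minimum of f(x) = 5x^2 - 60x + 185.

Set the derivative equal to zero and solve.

f(x) = 5x^2 - 60x + 185
f'(x) = 10x + (-60) = 0
x = 60/10 = 6
f(6) = 5
Since f''(x) = 10 > 0, this is a minimum.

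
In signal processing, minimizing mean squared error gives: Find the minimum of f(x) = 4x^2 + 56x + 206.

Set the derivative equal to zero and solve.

f(x) = 4x^2 + 56x + 206
f'(x) = 8x + (56) = 0
x = -56/8 = -7
f(-7) = 10
Since f''(x) = 8 > 0, this is a minimum.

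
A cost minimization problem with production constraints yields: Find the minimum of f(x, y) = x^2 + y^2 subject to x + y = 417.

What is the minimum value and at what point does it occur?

Substitute y = 417 - x into f(x,y) = x^2 + y^2:
g(x) = x^2 + (417 - x)^2 = 2x^2 - 834x + 173889
g'(x) = 4x - 834 = 0  =>  x = 417/2
y = 417 - 417/2 = 417/2
Minimum value = (417/2)^2 + (417/2)^2 = 173889/2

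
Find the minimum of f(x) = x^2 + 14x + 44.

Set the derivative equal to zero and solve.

f(x) = x^2 + 14x + 44
f'(x) = 2x + (14) = 0
x = -14/2 = -7
f(-7) = -5
Since f''(x) = 2 > 0, this is a minimum.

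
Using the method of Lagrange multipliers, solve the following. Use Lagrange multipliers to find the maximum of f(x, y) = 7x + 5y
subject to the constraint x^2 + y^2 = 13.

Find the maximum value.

Set up Lagrange conditions: grad f = lambda * grad g
  7 = 2*lambda*x
  5 = 2*lambda*y
From these: x/y = 7/5, so x = 7t, y = 5t for some t.
Substitute into constraint: (7t)^2 + (5t)^2 = 13
  t^2 * 74 = 13
  t = sqrt(13/74)
Maximum = 7*x + 5*y = (7^2 + 5^2)*t = 74 * sqrt(13/74) = sqrt(962)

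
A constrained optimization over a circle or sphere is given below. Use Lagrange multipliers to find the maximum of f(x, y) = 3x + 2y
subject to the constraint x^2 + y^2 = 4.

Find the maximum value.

Set up Lagrange conditions: grad f = lambda * grad g
  3 = 2*lambda*x
  2 = 2*lambda*y
From these: x/y = 3/2, so x = 3t, y = 2t for some t.
Substitute into constraint: (3t)^2 + (2t)^2 = 4
  t^2 * 13 = 4
  t = sqrt(4/13)
Maximum = 3*x + 2*y = (3^2 + 2^2)*t = 13 * sqrt(4/13) = sqrt(52)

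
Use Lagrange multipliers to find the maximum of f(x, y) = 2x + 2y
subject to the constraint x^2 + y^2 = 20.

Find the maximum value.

Set up Lagrange conditions: grad f = lambda * grad g
  2 = 2*lambda*x
  2 = 2*lambda*y
From these: x/y = 2/2, so x = 2t, y = 2t for some t.
Substitute into constraint: (2t)^2 + (2t)^2 = 20
  t^2 * 8 = 20
  t = sqrt(20/8)
Maximum = 2*x + 2*y = (2^2 + 2^2)*t = 8 * sqrt(20/8) = sqrt(160)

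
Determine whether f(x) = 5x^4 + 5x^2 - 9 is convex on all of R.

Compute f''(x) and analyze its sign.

f(x) = 5x^4 + 5x^2 - 9
f'(x) = 20x^3 + 10x
f''(x) = 60x^2 + 10
f''(x) = 60x^2 + 10 >= 10 > 0 for all x
Therefore, f is convex on R.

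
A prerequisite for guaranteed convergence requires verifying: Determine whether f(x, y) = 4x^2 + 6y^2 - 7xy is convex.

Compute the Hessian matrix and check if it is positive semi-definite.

f(x,y) = 4x^2 + 6y^2 - 7xy
Hessian H = [[8, -7], [-7, 12]]
trace(H) = 20, det(H) = 47
Eigenvalues: (20 +/- sqrt(212)) / 2 = 17.28, 2.72
Since both eigenvalues > 0, f is convex.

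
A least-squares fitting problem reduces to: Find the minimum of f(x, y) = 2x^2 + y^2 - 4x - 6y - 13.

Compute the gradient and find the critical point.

f(x,y) = 2x^2 + y^2 - 4x - 6y - 13
df/dx = 4x + (-4) = 0  =>  x = 1
df/dy = 2y + (-6) = 0  =>  y = 3
f(1, 3) = 2*(1)^2 + 1*(3)^2 + -4*(1) + -6*(3) + -13 = -24
Hessian is diagonal with entries 4, 2 > 0, so this is a minimum.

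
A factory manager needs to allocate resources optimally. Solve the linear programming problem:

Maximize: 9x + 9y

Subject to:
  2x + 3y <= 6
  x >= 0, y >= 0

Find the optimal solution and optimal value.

The feasible region has vertices at [(0, 0), (3, 0), (0, 2)].
Checking objective 9x + 9y at each vertex:
  (0, 0): 9*0 + 9*0 = 0
  (3, 0): 9*3 + 9*0 = 27
  (0, 2): 9*0 + 9*2 = 18
Maximum is 27 at (3, 0).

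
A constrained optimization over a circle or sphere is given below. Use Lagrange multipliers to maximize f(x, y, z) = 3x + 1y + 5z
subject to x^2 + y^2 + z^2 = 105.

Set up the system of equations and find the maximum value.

Lagrange conditions: 3 = 2*lambda*x, 1 = 2*lambda*y, 5 = 2*lambda*z
So x:3 = y:1 = z:5, i.e. x = 3t, y = 1t, z = 5t
Constraint: t^2*(3^2 + 1^2 + 5^2) = 105
  t^2 * 35 = 105  =>  t = sqrt(3)
Maximum = 3*3t + 1*1t + 5*5t = 35*sqrt(3) = sqrt(3675)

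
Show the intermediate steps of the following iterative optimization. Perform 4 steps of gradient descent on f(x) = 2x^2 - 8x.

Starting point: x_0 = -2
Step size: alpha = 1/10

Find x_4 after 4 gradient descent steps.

f(x) = 2x^2 - 8x, f'(x) = 4x + (-8)
Step 1: f'(-2) = -16, x_1 = -2 - 1/10 * -16 = -2/5
Step 2: f'(-2/5) = -48/5, x_2 = -2/5 - 1/10 * -48/5 = 14/25
Step 3: f'(14/25) = -144/25, x_3 = 14/25 - 1/10 * -144/25 = 142/125
Step 4: f'(142/125) = -432/125, x_4 = 142/125 - 1/10 * -432/125 = 926/625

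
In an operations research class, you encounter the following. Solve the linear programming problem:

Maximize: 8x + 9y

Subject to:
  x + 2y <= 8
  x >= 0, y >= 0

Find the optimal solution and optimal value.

The feasible region has vertices at [(0, 0), (8, 0), (0, 4)].
Checking objective 8x + 9y at each vertex:
  (0, 0): 8*0 + 9*0 = 0
  (8, 0): 8*8 + 9*0 = 64
  (0, 4): 8*0 + 9*4 = 36
Maximum is 64 at (8, 0).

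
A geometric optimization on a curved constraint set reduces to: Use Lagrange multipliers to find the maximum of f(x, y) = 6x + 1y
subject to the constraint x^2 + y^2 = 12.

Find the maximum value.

Set up Lagrange conditions: grad f = lambda * grad g
  6 = 2*lambda*x
  1 = 2*lambda*y
From these: x/y = 6/1, so x = 6t, y = 1t for some t.
Substitute into constraint: (6t)^2 + (1t)^2 = 12
  t^2 * 37 = 12
  t = sqrt(12/37)
Maximum = 6*x + 1*y = (6^2 + 1^2)*t = 37 * sqrt(12/37) = sqrt(444)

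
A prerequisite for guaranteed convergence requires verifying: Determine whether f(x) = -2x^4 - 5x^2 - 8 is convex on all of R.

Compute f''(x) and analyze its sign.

f(x) = -2x^4 - 5x^2 - 8
f'(x) = -8x^3 + -10x
f''(x) = -24x^2 + -10
f''(x) = -24x^2 + -10 <= -10 < 0 for all x
Therefore, f is concave on R.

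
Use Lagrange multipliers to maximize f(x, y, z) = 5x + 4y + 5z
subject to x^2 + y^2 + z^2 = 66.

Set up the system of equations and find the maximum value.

Lagrange conditions: 5 = 2*lambda*x, 4 = 2*lambda*y, 5 = 2*lambda*z
So x:5 = y:4 = z:5, i.e. x = 5t, y = 4t, z = 5t
Constraint: t^2*(5^2 + 4^2 + 5^2) = 66
  t^2 * 66 = 66  =>  t = sqrt(1)
Maximum = 5*5t + 4*4t + 5*5t = 66*sqrt(1) = 66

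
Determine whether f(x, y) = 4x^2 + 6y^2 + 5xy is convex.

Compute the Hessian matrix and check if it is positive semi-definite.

f(x,y) = 4x^2 + 6y^2 + 5xy
Hessian H = [[8, 5], [5, 12]]
trace(H) = 20, det(H) = 71
Eigenvalues: (20 +/- sqrt(116)) / 2 = 15.39, 4.615
Since both eigenvalues > 0, f is convex.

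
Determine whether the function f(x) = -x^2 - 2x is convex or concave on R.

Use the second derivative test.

f(x) = -x^2 - 2x
f'(x) = -2x - 2
f''(x) = -2
Since f''(x) = -2 < 0 for all x, f is concave on R.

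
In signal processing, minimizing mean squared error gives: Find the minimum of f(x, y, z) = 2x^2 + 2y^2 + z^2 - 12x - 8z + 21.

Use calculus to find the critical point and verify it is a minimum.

f(x,y,z) = 2x^2 + 2y^2 + z^2 - 12x - 8z + 21
df/dx = 4x + (-12) = 0 => x = 3
df/dy = 4y + (0) = 0 => y = 0
df/dz = 2z + (-8) = 0 => z = 4
f(3,0,4) = 2*(3)^2 + 2*(0)^2 + 1*(4)^2 + -12*(3) + -8*(4) + 21 = -13
Hessian is diagonal with entries 4, 4, 2 > 0, confirmed minimum.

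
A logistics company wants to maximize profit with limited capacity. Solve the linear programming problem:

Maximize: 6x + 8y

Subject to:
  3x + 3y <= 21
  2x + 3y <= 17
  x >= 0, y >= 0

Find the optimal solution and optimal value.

Feasible vertices: (0, 0), (0, 17/3), (4, 3), (7, 0)
Objective 6x + 8y at each:
  (0, 0): 0
  (0, 17/3): 136/3
  (4, 3): 48
  (7, 0): 42
Maximum is 48 at (4, 3).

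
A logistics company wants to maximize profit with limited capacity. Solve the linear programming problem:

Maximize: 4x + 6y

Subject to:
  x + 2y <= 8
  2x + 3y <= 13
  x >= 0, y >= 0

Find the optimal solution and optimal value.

Feasible vertices: (0, 0), (0, 4), (2, 3), (13/2, 0)
Objective 4x + 6y at each:
  (0, 0): 0
  (0, 4): 24
  (2, 3): 26
  (13/2, 0): 26
Maximum is 26 at (2, 3).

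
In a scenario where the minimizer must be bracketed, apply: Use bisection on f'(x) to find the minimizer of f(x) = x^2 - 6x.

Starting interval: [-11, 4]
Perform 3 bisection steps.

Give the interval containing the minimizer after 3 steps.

Finding critical point of f(x) = x^2 - 6x using bisection on f'(x) = 2x + -6.
f'(x) = 0 when x = 3.
Starting interval: [-11, 4]
Step 1: mid = -7/2, f'(mid) = -13, new interval = [-7/2, 4]
Step 2: mid = 1/4, f'(mid) = -11/2, new interval = [1/4, 4]
Step 3: mid = 17/8, f'(mid) = -7/4, new interval = [17/8, 4]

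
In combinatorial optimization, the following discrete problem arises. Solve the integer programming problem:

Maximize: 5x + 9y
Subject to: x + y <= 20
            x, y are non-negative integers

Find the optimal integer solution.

Objective: 5x + 9y, constraint: x + y <= 20
Coefficient of y is 9 > coefficient of x is 5, so allocate the entire budget to y.
Optimal: x = 0, y = 20, value = 180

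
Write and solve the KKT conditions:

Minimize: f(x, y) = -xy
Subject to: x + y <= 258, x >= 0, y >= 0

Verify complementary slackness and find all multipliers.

Problem: min -xy s.t. x + y <= 258 (multiplier lambda), x >= 0 (mu_x), y >= 0 (mu_y)
KKT stationarity: -y + lambda - mu_x = 0, -x + lambda - mu_y = 0, with lambda, mu_x, mu_y >= 0
Complementary slackness: lambda*(x + y - 258) = 0, mu_x*x = 0, mu_y*y = 0
If lambda = 0: y = -mu_x <= 0 and x = -mu_y <= 0 force x = y = 0 with f = 0; but x = y = 129 is feasible with f = -16641 < 0, so this is not the minimum. Hence lambda > 0 and x + y = 258.
Try x > 0, y > 0 (so mu_x = mu_y = 0): y = lambda, x = lambda => x = y = lambda
x + y = 258 => 2*lambda = 258 => lambda = 129
x* = y* = 129 > 0, consistent with mu_x = mu_y = 0.
(Any feasible point with x = 0 or y = 0 has f = 0 > -16641, so the minimum is not on those boundaries.)
min(-xy) = -16641 (i.e. max xy = 16641)
Multipliers: lambda = 129, mu_x = 0, mu_y = 0
Complementary slackness: lambda*(x + y - 258) = 129*(129 + 129 - 258) = 0, mu_x*x = 0*129 = 0, mu_y*y = 0*129 = 0. Satisfied.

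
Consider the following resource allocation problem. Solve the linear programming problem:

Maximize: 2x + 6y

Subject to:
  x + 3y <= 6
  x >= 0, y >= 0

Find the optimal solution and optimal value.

The feasible region has vertices at [(0, 0), (6, 0), (0, 2)].
Checking objective 2x + 6y at each vertex:
  (0, 0): 2*0 + 6*0 = 0
  (6, 0): 2*6 + 6*0 = 12
  (0, 2): 2*0 + 6*2 = 12
Maximum is 12 at (6, 0).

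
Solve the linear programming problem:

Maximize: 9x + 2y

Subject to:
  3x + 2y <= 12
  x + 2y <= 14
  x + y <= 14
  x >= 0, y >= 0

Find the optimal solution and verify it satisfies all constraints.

Feasible vertices: (0, 0), (0, 6), (4, 0)
Objective 9x + 2y at each vertex:
  (0, 0): 0
  (0, 6): 12
  (4, 0): 36
Maximum is 36 at (4, 0).
Verify constraints at (x, y) = (4, 0):
  3*4 + 2*0 = 12 <= 12 (active)
  1*4 + 2*0 = 4 <= 14
  1*4 + 1*0 = 4 <= 14
  x = 4 >= 0, y = 0 >= 0. All constraints satisfied.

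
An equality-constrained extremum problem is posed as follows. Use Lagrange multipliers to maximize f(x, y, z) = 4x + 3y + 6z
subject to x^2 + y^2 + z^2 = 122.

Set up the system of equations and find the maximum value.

Lagrange conditions: 4 = 2*lambda*x, 3 = 2*lambda*y, 6 = 2*lambda*z
So x:4 = y:3 = z:6, i.e. x = 4t, y = 3t, z = 6t
Constraint: t^2*(4^2 + 3^2 + 6^2) = 122
  t^2 * 61 = 122  =>  t = sqrt(2)
Maximum = 4*4t + 3*3t + 6*6t = 61*sqrt(2) = sqrt(7442)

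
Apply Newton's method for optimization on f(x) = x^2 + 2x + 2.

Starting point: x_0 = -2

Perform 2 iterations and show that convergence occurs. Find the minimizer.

f(x) = x^2 + 2x + 2, f'(x) = 2x + (2), f''(x) = 2
Step 1: f'(-2) = -2, x_1 = -2 - -2/2 = -1
Step 2: f'(-1) = 0, x_2 = -1 (converged)
Newton's method converges in 1 step for quadratics.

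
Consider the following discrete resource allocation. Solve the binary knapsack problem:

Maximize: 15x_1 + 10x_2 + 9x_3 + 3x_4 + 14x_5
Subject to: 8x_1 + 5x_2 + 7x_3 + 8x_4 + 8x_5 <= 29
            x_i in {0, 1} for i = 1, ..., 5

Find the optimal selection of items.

Items: item 1 (v=15, w=8), item 2 (v=10, w=5), item 3 (v=9, w=7), item 4 (v=3, w=8), item 5 (v=14, w=8)
Capacity: 29
Checking all 32 subsets (w = total weight, v = total value):
  {}: w = 0, v = 0
  {1}: w = 8, v = 15
  {2}: w = 5, v = 10
  {3}: w = 7, v = 9
  {4}: w = 8, v = 3
  {5}: w = 8, v = 14
  {1, 2}: w = 13, v = 25
  {1, 3}: w = 15, v = 24
  {1, 4}: w = 16, v = 18
  {1, 5}: w = 16, v = 29
  {2, 3}: w = 12, v = 19
  {2, 4}: w = 13, v = 13
  {2, 5}: w = 13, v = 24
  {3, 4}: w = 15, v = 12
  {3, 5}: w = 15, v = 23
  {4, 5}: w = 16, v = 17
  {1, 2, 3}: w = 20, v = 34
  {1, 2, 4}: w = 21, v = 28
  {1, 2, 5}: w = 21, v = 39
  {1, 3, 4}: w = 23, v = 27
  {1, 3, 5}: w = 23, v = 38
  {1, 4, 5}: w = 24, v = 32
  {2, 3, 4}: w = 20, v = 22
  {2, 3, 5}: w = 20, v = 33
  {2, 4, 5}: w = 21, v = 27
  {3, 4, 5}: w = 23, v = 26
  {1, 2, 3, 4}: w = 28, v = 37
  {1, 2, 3, 5}: w = 28, v = 48
  {1, 2, 4, 5}: w = 29, v = 42
  {1, 3, 4, 5}: w = 31 > 29, infeasible
  {2, 3, 4, 5}: w = 28, v = 36
  {1, 2, 3, 4, 5}: w = 36 > 29, infeasible
Best feasible subset: items [1, 2, 3, 5]
Total weight: 28 <= 29, total value: 48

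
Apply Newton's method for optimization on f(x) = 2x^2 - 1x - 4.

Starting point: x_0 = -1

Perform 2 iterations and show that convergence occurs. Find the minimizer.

f(x) = 2x^2 - 1x - 4, f'(x) = 4x + (-1), f''(x) = 4
Step 1: f'(-1) = -5, x_1 = -1 - -5/4 = 1/4
Step 2: f'(1/4) = 0, x_2 = 1/4 (converged)
Newton's method converges in 1 step for quadratics.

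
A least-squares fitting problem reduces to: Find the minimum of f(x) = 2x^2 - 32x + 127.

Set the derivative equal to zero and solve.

f(x) = 2x^2 - 32x + 127
f'(x) = 4x + (-32) = 0
x = 32/4 = 8
f(8) = -1
Since f''(x) = 4 > 0, this is a minimum.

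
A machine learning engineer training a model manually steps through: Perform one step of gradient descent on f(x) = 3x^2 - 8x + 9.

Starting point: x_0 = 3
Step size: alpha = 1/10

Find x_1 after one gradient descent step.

f(x) = 3x^2 - 8x + 9
f'(x) = 6x - 8
f'(3) = 6*3 + (-8) = 10
x_1 = x_0 - alpha * f'(x_0) = 3 - 1/10 * 10 = 2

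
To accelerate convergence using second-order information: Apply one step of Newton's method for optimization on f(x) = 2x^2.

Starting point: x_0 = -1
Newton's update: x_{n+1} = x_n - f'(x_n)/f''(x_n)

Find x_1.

f(x) = 2x^2
f'(x) = 4x + (0), f''(x) = 4
Newton step: x_1 = x_0 - f'(x_0)/f''(x_0)
f'(-1) = -4
x_1 = -1 - -4/4 = 0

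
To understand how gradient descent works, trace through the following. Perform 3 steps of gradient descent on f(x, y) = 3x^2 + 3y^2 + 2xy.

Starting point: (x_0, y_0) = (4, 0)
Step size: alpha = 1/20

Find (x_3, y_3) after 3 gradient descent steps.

f(x,y) = 3x^2 + 3y^2 + 2xy
grad_x = 6x + 2y, grad_y = 6y + 2x
Step 1: grad = (24, 8), (14/5, -2/5)
Step 2: grad = (16, 16/5), (2, -14/25)
Step 3: grad = (272/25, 16/25), (182/125, -74/125)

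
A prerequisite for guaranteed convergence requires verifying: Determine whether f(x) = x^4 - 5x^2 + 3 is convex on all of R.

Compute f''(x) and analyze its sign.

f(x) = x^4 - 5x^2 + 3
f'(x) = 4x^3 + -10x
f''(x) = 12x^2 + -10
f''(0) = -10 < 0, so not convex near x = 0
Therefore, f is not globally convex on R.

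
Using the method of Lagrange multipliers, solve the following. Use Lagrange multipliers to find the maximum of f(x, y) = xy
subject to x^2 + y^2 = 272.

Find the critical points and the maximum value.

Lagrange conditions: y = 2*lambda*x and x = 2*lambda*y
If x = 0 then y = 0, violating the constraint, so x, y != 0.
Dividing: y/x = x/y => x^2 = y^2 => y = x or y = -x
Constraint: 2x^2 = 272 => x^2 = 136 => x = +/-sqrt(136)
Critical points: (sqrt(136), sqrt(136)), (-sqrt(136), -sqrt(136)), (sqrt(136), -sqrt(136)), (-sqrt(136), sqrt(136))
  y = x:  xy = x^2 = 136  at (sqrt(136), sqrt(136)) and (-sqrt(136), -sqrt(136))
  y = -x: xy = -x^2 = -136 at (sqrt(136), -sqrt(136)) and (-sqrt(136), sqrt(136))
Maximum xy = 136 at (sqrt(136), sqrt(136)) and (-sqrt(136), -sqrt(136))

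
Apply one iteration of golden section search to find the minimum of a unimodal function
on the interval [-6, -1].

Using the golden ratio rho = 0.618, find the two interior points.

Golden section search on [-6, -1].
Golden ratio rho = 0.618 (approx).
Interior points:
  x_1 = -6 + (1-0.618)*5 = -4.0900
  x_2 = -6 + 0.618*5 = -2.9100
Compare f(x_1) and f(x_2) to determine which subinterval to keep.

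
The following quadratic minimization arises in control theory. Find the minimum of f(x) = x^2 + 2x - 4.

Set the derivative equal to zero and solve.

f(x) = x^2 + 2x - 4
f'(x) = 2x + (2) = 0
x = -2/2 = -1
f(-1) = -5
Since f''(x) = 2 > 0, this is a minimum.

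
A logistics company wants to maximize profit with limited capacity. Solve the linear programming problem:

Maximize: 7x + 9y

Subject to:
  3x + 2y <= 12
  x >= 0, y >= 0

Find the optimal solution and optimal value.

The feasible region has vertices at [(0, 0), (4, 0), (0, 6)].
Checking objective 7x + 9y at each vertex:
  (0, 0): 7*0 + 9*0 = 0
  (4, 0): 7*4 + 9*0 = 28
  (0, 6): 7*0 + 9*6 = 54
Maximum is 54 at (0, 6).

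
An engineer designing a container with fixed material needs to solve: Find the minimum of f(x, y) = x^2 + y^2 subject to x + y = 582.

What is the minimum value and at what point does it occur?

Substitute y = 582 - x into f(x,y) = x^2 + y^2:
g(x) = x^2 + (582 - x)^2 = 2x^2 - 1164x + 338724
g'(x) = 4x - 1164 = 0  =>  x = 291
y = 582 - 291 = 291
Minimum value = 291^2 + 291^2 = 169362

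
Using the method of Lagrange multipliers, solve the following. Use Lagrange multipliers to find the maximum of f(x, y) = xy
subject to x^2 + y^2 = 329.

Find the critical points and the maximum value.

Lagrange conditions: y = 2*lambda*x and x = 2*lambda*y
If x = 0 then y = 0, violating the constraint, so x, y != 0.
Dividing: y/x = x/y => x^2 = y^2 => y = x or y = -x
Constraint: 2x^2 = 329 => x^2 = 329/2 => x = +/-sqrt(329/2)
Critical points: (sqrt(329/2), sqrt(329/2)), (-sqrt(329/2), -sqrt(329/2)), (sqrt(329/2), -sqrt(329/2)), (-sqrt(329/2), sqrt(329/2))
  y = x:  xy = x^2 = 329/2  at (sqrt(329/2), sqrt(329/2)) and (-sqrt(329/2), -sqrt(329/2))
  y = -x: xy = -x^2 = -329/2 at (sqrt(329/2), -sqrt(329/2)) and (-sqrt(329/2), sqrt(329/2))
Maximum xy = 329/2 at (sqrt(329/2), sqrt(329/2)) and (-sqrt(329/2), -sqrt(329/2))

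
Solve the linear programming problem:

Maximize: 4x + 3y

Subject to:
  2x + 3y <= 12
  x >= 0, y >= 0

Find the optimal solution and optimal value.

The feasible region has vertices at [(0, 0), (6, 0), (0, 4)].
Checking objective 4x + 3y at each vertex:
  (0, 0): 4*0 + 3*0 = 0
  (6, 0): 4*6 + 3*0 = 24
  (0, 4): 4*0 + 3*4 = 12
Maximum is 24 at (6, 0).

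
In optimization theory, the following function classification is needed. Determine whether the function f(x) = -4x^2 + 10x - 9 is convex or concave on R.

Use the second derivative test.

f(x) = -4x^2 + 10x - 9
f'(x) = -8x + 10
f''(x) = -8
Since f''(x) = -8 < 0 for all x, f is concave on R.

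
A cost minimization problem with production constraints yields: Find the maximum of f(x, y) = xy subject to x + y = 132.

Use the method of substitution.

Substitute y = 132 - x into f(x,y) = xy:
g(x) = x(132 - x) = 132x - x^2
g'(x) = 132 - 2x = 0  =>  x = 66
y = 132 - 66 = 66
Maximum value = 66 * 66 = 4356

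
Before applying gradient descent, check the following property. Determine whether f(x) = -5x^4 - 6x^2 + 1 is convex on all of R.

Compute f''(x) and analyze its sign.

f(x) = -5x^4 - 6x^2 + 1
f'(x) = -20x^3 + -12x
f''(x) = -60x^2 + -12
f''(x) = -60x^2 + -12 <= -12 < 0 for all x
Therefore, f is concave on R.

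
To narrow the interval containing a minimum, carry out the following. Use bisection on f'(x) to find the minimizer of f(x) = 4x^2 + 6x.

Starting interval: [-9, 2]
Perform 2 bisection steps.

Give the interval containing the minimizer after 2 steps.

Finding critical point of f(x) = 4x^2 + 6x using bisection on f'(x) = 8x + 6.
f'(x) = 0 when x = -3/4.
Starting interval: [-9, 2]
Step 1: mid = -7/2, f'(mid) = -22, new interval = [-7/2, 2]
Step 2: mid = -3/4, f'(mid) = 0, new interval = [-3/4, -3/4]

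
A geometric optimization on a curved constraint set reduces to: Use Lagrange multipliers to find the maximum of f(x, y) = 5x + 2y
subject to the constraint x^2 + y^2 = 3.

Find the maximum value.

Set up Lagrange conditions: grad f = lambda * grad g
  5 = 2*lambda*x
  2 = 2*lambda*y
From these: x/y = 5/2, so x = 5t, y = 2t for some t.
Substitute into constraint: (5t)^2 + (2t)^2 = 3
  t^2 * 29 = 3
  t = sqrt(3/29)
Maximum = 5*x + 2*y = (5^2 + 2^2)*t = 29 * sqrt(3/29) = sqrt(87)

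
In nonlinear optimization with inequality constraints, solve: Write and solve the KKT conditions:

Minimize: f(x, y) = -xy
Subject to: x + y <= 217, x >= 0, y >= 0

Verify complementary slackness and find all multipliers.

Problem: min -xy s.t. x + y <= 217 (multiplier lambda), x >= 0 (mu_x), y >= 0 (mu_y)
KKT stationarity: -y + lambda - mu_x = 0, -x + lambda - mu_y = 0, with lambda, mu_x, mu_y >= 0
Complementary slackness: lambda*(x + y - 217) = 0, mu_x*x = 0, mu_y*y = 0
If lambda = 0: y = -mu_x <= 0 and x = -mu_y <= 0 force x = y = 0 with f = 0; but x = y = 217/2 is feasible with f = -47089/4 < 0, so this is not the minimum. Hence lambda > 0 and x + y = 217.
Try x > 0, y > 0 (so mu_x = mu_y = 0): y = lambda, x = lambda => x = y = lambda
x + y = 217 => 2*lambda = 217 => lambda = 217/2
x* = y* = 217/2 > 0, consistent with mu_x = mu_y = 0.
(Any feasible point with x = 0 or y = 0 has f = 0 > -47089/4, so the minimum is not on those boundaries.)
min(-xy) = -47089/4 (i.e. max xy = 47089/4)
Multipliers: lambda = 217/2, mu_x = 0, mu_y = 0
Complementary slackness: lambda*(x + y - 217) = 217/2*(217/2 + 217/2 - 217) = 0, mu_x*x = 0*217/2 = 0, mu_y*y = 0*217/2 = 0. Satisfied.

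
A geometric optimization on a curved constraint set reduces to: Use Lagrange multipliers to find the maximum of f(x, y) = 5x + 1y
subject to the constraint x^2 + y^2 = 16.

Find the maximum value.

Set up Lagrange conditions: grad f = lambda * grad g
  5 = 2*lambda*x
  1 = 2*lambda*y
From these: x/y = 5/1, so x = 5t, y = 1t for some t.
Substitute into constraint: (5t)^2 + (1t)^2 = 16
  t^2 * 26 = 16
  t = sqrt(16/26)
Maximum = 5*x + 1*y = (5^2 + 1^2)*t = 26 * sqrt(16/26) = sqrt(416)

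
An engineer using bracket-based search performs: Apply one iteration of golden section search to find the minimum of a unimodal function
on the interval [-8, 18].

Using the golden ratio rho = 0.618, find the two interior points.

Golden section search on [-8, 18].
Golden ratio rho = 0.618 (approx).
Interior points:
  x_1 = -8 + (1-0.618)*26 = 1.9320
  x_2 = -8 + 0.618*26 = 8.0680
Compare f(x_1) and f(x_2) to determine which subinterval to keep.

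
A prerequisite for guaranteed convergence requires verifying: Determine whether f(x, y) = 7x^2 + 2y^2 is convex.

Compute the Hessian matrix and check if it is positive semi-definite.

f(x,y) = 7x^2 + 2y^2
Hessian H = [[14, 0], [0, 4]]
trace(H) = 18, det(H) = 56
Eigenvalues: (18 +/- sqrt(100)) / 2 = 14, 4
Since both eigenvalues > 0, f is convex.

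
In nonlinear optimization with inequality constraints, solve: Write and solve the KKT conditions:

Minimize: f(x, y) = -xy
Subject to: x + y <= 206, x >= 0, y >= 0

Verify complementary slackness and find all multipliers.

Problem: min -xy s.t. x + y <= 206 (multiplier lambda), x >= 0 (mu_x), y >= 0 (mu_y)
KKT stationarity: -y + lambda - mu_x = 0, -x + lambda - mu_y = 0, with lambda, mu_x, mu_y >= 0
Complementary slackness: lambda*(x + y - 206) = 0, mu_x*x = 0, mu_y*y = 0
If lambda = 0: y = -mu_x <= 0 and x = -mu_y <= 0 force x = y = 0 with f = 0; but x = y = 103 is feasible with f = -10609 < 0, so this is not the minimum. Hence lambda > 0 and x + y = 206.
Try x > 0, y > 0 (so mu_x = mu_y = 0): y = lambda, x = lambda => x = y = lambda
x + y = 206 => 2*lambda = 206 => lambda = 103
x* = y* = 103 > 0, consistent with mu_x = mu_y = 0.
(Any feasible point with x = 0 or y = 0 has f = 0 > -10609, so the minimum is not on those boundaries.)
min(-xy) = -10609 (i.e. max xy = 10609)
Multipliers: lambda = 103, mu_x = 0, mu_y = 0
Complementary slackness: lambda*(x + y - 206) = 103*(103 + 103 - 206) = 0, mu_x*x = 0*103 = 0, mu_y*y = 0*103 = 0. Satisfied.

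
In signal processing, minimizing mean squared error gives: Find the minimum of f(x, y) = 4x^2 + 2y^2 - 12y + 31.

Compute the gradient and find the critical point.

f(x,y) = 4x^2 + 2y^2 - 12y + 31
df/dx = 8x + (0) = 0  =>  x = 0
df/dy = 4y + (-12) = 0  =>  y = 3
f(0, 3) = 4*(0)^2 + 2*(3)^2 + -12*(3) + 31 = 13
Hessian is diagonal with entries 8, 4 > 0, so this is a minimum.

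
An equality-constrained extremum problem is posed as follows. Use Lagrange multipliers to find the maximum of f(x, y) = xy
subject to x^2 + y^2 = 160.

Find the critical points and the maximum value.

Lagrange conditions: y = 2*lambda*x and x = 2*lambda*y
If x = 0 then y = 0, violating the constraint, so x, y != 0.
Dividing: y/x = x/y => x^2 = y^2 => y = x or y = -x
Constraint: 2x^2 = 160 => x^2 = 80 => x = +/-sqrt(80)
Critical points: (sqrt(80), sqrt(80)), (-sqrt(80), -sqrt(80)), (sqrt(80), -sqrt(80)), (-sqrt(80), sqrt(80))
  y = x:  xy = x^2 = 80  at (sqrt(80), sqrt(80)) and (-sqrt(80), -sqrt(80))
  y = -x: xy = -x^2 = -80 at (sqrt(80), -sqrt(80)) and (-sqrt(80), sqrt(80))
Maximum xy = 80 at (sqrt(80), sqrt(80)) and (-sqrt(80), -sqrt(80))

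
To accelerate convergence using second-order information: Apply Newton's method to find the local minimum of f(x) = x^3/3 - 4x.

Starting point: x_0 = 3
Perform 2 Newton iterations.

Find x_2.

f(x) = x^3/3 - 4x
f'(x) = x^2 - 4, f''(x) = 2x
Newton update: x_{n+1} = x_n - (x_n^2 - 4)/(2*x_n)
Step 1: x_0 = 3, f'=5, f''=6, x_1 = 13/6
Step 2: x_1 = 13/6, f'=25/36, f''=13/3, x_2 = 313/156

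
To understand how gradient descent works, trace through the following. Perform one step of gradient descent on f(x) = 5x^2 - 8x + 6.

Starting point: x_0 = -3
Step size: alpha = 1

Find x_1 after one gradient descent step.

f(x) = 5x^2 - 8x + 6
f'(x) = 10x - 8
f'(-3) = 10*-3 + (-8) = -38
x_1 = x_0 - alpha * f'(x_0) = -3 - 1 * -38 = 35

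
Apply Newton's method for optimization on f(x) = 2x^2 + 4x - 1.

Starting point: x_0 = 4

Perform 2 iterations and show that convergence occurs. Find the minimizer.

f(x) = 2x^2 + 4x - 1, f'(x) = 4x + (4), f''(x) = 4
Step 1: f'(4) = 20, x_1 = 4 - 20/4 = -1
Step 2: f'(-1) = 0, x_2 = -1 (converged)
Newton's method converges in 1 step for quadratics.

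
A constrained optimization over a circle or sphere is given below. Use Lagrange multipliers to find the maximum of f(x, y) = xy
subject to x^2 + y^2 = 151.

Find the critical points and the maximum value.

Lagrange conditions: y = 2*lambda*x and x = 2*lambda*y
If x = 0 then y = 0, violating the constraint, so x, y != 0.
Dividing: y/x = x/y => x^2 = y^2 => y = x or y = -x
Constraint: 2x^2 = 151 => x^2 = 151/2 => x = +/-sqrt(151/2)
Critical points: (sqrt(151/2), sqrt(151/2)), (-sqrt(151/2), -sqrt(151/2)), (sqrt(151/2), -sqrt(151/2)), (-sqrt(151/2), sqrt(151/2))
  y = x:  xy = x^2 = 151/2  at (sqrt(151/2), sqrt(151/2)) and (-sqrt(151/2), -sqrt(151/2))
  y = -x: xy = -x^2 = -151/2 at (sqrt(151/2), -sqrt(151/2)) and (-sqrt(151/2), sqrt(151/2))
Maximum xy = 151/2 at (sqrt(151/2), sqrt(151/2)) and (-sqrt(151/2), -sqrt(151/2))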